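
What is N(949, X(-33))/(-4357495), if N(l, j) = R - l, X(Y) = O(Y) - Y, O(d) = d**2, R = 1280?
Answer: -331/4357495 ≈ -7.5961e-5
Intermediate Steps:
X(Y) = Y**2 - Y
N(l, j) = 1280 - l
N(949, X(-33))/(-4357495) = (1280 - 1*949)/(-4357495) = (1280 - 949)*(-1/4357495) = 331*(-1/4357495) = -331/4357495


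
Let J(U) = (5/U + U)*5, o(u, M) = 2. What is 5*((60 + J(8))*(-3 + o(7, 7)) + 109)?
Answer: 235/8 ≈ 29.375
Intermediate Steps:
J(U) = 5*U + 25/U (J(U) = (U + 5/U)*5 = 5*U + 25/U)
5*((60 + J(8))*(-3 + o(7, 7)) + 109) = 5*((60 + (5*8 + 25/8))*(-3 + 2) + 109) = 5*((60 + (40 + 25*(⅛)))*(-1) + 109) = 5*((60 + (40 + 25/8))*(-1) + 109) = 5*((60 + 345/8)*(-1) + 109) = 5*((825/8)*(-1) + 109) = 5*(-825/8 + 109) = 5*(47/8) = 235/8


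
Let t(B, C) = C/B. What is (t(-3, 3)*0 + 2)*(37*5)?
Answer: 370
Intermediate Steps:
(t(-3, 3)*0 + 2)*(37*5) = ((3/(-3))*0 + 2)*(37*5) = ((3*(-⅓))*0 + 2)*185 = (-1*0 + 2)*185 = (0 + 2)*185 = 2*185 = 370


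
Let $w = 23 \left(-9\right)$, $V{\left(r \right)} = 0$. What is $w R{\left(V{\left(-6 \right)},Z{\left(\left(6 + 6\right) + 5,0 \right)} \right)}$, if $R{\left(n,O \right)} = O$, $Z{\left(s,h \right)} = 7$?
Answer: $-1449$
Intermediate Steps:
$w = -207$
$w R{\left(V{\left(-6 \right)},Z{\left(\left(6 + 6\right) + 5,0 \right)} \right)} = \left(-207\right) 7 = -1449$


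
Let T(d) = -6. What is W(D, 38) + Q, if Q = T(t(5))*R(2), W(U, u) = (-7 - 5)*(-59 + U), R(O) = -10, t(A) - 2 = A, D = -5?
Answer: 828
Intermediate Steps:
t(A) = 2 + A
W(U, u) = 708 - 12*U (W(U, u) = -12*(-59 + U) = 708 - 12*U)
Q = 60 (Q = -6*(-10) = 60)
W(D, 38) + Q = (708 - 12*(-5)) + 60 = (708 + 60) + 60 = 768 + 60 = 828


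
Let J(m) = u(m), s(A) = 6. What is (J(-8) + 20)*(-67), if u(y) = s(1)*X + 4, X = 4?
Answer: -3216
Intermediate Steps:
u(y) = 28 (u(y) = 6*4 + 4 = 24 + 4 = 28)
J(m) = 28
(J(-8) + 20)*(-67) = (28 + 20)*(-67) = 48*(-67) = -3216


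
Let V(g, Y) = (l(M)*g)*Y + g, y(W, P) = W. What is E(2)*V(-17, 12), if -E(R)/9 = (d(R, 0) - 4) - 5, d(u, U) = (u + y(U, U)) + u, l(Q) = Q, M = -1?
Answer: 8415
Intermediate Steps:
V(g, Y) = g - Y*g (V(g, Y) = (-g)*Y + g = -Y*g + g = g - Y*g)
d(u, U) = U + 2*u (d(u, U) = (u + U) + u = (U + u) + u = U + 2*u)
E(R) = 81 - 18*R (E(R) = -9*(((0 + 2*R) - 4) - 5) = -9*((2*R - 4) - 5) = -9*((-4 + 2*R) - 5) = -9*(-9 + 2*R) = 81 - 18*R)
E(2)*V(-17, 12) = (81 - 18*2)*(-17*(1 - 1*12)) = (81 - 36)*(-17*(1 - 12)) = 45*(-17*(-11)) = 45*187 = 8415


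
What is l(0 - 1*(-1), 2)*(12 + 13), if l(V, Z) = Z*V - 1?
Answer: 25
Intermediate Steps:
l(V, Z) = -1 + V*Z (l(V, Z) = V*Z - 1 = -1 + V*Z)
l(0 - 1*(-1), 2)*(12 + 13) = (-1 + (0 - 1*(-1))*2)*(12 + 13) = (-1 + (0 + 1)*2)*25 = (-1 + 1*2)*25 = (-1 + 2)*25 = 1*25 = 25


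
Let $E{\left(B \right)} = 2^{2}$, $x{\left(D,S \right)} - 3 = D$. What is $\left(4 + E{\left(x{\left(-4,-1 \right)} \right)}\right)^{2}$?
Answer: $64$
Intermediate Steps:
$x{\left(D,S \right)} = 3 + D$
$E{\left(B \right)} = 4$
$\left(4 + E{\left(x{\left(-4,-1 \right)} \right)}\right)^{2} = \left(4 + 4\right)^{2} = 8^{2} = 64$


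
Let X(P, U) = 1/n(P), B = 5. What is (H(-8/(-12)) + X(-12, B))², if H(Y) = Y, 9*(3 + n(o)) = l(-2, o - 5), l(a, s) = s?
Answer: 3721/17424 ≈ 0.21356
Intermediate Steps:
n(o) = -32/9 + o/9 (n(o) = -3 + (o - 5)/9 = -3 + (-5 + o)/9 = -3 + (-5/9 + o/9) = -32/9 + o/9)
X(P, U) = 1/(-32/9 + P/9)
(H(-8/(-12)) + X(-12, B))² = (-8/(-12) + 9/(-32 - 12))² = (-8*(-1/12) + 9/(-44))² = (⅔ + 9*(-1/44))² = (⅔ - 9/44)² = (61/132)² = 3721/17424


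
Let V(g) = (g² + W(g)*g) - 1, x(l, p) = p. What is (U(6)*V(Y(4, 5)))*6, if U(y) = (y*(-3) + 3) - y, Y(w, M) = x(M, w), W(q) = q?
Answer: -3906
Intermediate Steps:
Y(w, M) = w
V(g) = -1 + 2*g² (V(g) = (g² + g*g) - 1 = (g² + g²) - 1 = 2*g² - 1 = -1 + 2*g²)
U(y) = 3 - 4*y (U(y) = (-3*y + 3) - y = (3 - 3*y) - y = 3 - 4*y)
(U(6)*V(Y(4, 5)))*6 = ((3 - 4*6)*(-1 + 2*4²))*6 = ((3 - 24)*(-1 + 2*16))*6 = -21*(-1 + 32)*6 = -21*31*6 = -651*6 = -3906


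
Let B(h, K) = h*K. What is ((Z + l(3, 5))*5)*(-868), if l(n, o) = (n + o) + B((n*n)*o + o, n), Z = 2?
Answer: -694400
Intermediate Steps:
B(h, K) = K*h
l(n, o) = n + o + n*(o + o*n²) (l(n, o) = (n + o) + n*((n*n)*o + o) = (n + o) + n*(n²*o + o) = (n + o) + n*(o*n² + o) = (n + o) + n*(o + o*n²) = n + o + n*(o + o*n²))
((Z + l(3, 5))*5)*(-868) = ((2 + (3 + 5 + 3*5*(1 + 3²)))*5)*(-868) = ((2 + (3 + 5 + 3*5*(1 + 9)))*5)*(-868) = ((2 + (3 + 5 + 3*5*10))*5)*(-868) = ((2 + (3 + 5 + 150))*5)*(-868) = ((2 + 158)*5)*(-868) = (160*5)*(-868) = 800*(-868) = -694400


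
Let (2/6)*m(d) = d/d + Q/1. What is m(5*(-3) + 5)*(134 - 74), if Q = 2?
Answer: 540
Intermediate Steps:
m(d) = 9 (m(d) = 3*(d/d + 2/1) = 3*(1 + 2*1) = 3*(1 + 2) = 3*3 = 9)
m(5*(-3) + 5)*(134 - 74) = 9*(134 - 74) = 9*60 = 540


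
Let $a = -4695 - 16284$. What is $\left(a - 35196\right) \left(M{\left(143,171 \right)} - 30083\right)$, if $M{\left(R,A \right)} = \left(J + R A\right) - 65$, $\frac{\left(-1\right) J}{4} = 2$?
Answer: $320366025$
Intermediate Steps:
$J = -8$ ($J = \left(-4\right) 2 = -8$)
$a = -20979$
$M{\left(R,A \right)} = -73 + A R$ ($M{\left(R,A \right)} = \left(-8 + R A\right) - 65 = \left(-8 + A R\right) - 65 = -73 + A R$)
$\left(a - 35196\right) \left(M{\left(143,171 \right)} - 30083\right) = \left(-20979 - 35196\right) \left(\left(-73 + 171 \cdot 143\right) - 30083\right) = - 56175 \left(\left(-73 + 24453\right) - 30083\right) = - 56175 \left(24380 - 30083\right) = \left(-56175\right) \left(-5703\right) = 320366025$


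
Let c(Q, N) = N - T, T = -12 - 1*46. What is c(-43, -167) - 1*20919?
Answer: -21028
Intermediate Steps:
T = -58 (T = -12 - 46 = -58)
c(Q, N) = 58 + N (c(Q, N) = N - 1*(-58) = N + 58 = 58 + N)
c(-43, -167) - 1*20919 = (58 - 167) - 1*20919 = -109 - 20919 = -21028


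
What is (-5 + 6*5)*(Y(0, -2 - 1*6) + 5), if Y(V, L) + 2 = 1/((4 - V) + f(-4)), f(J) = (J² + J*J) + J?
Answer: 2425/32 ≈ 75.781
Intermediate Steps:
f(J) = J + 2*J² (f(J) = (J² + J²) + J = 2*J² + J = J + 2*J²)
Y(V, L) = -2 + 1/(32 - V) (Y(V, L) = -2 + 1/((4 - V) - 4*(1 + 2*(-4))) = -2 + 1/((4 - V) - 4*(1 - 8)) = -2 + 1/((4 - V) - 4*(-7)) = -2 + 1/((4 - V) + 28) = -2 + 1/(32 - V))
(-5 + 6*5)*(Y(0, -2 - 1*6) + 5) = (-5 + 6*5)*((63 - 2*0)/(-32 + 0) + 5) = (-5 + 30)*((63 + 0)/(-32) + 5) = 25*(-1/32*63 + 5) = 25*(-63/32 + 5) = 25*(97/32) = 2425/32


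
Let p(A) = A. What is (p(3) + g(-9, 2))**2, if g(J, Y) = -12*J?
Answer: 12321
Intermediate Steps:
(p(3) + g(-9, 2))**2 = (3 - 12*(-9))**2 = (3 + 108)**2 = 111**2 = 12321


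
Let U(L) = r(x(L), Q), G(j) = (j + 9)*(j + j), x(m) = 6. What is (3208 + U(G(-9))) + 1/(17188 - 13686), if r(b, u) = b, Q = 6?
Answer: 11255429/3502 ≈ 3214.0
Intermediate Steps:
G(j) = 2*j*(9 + j) (G(j) = (9 + j)*(2*j) = 2*j*(9 + j))
U(L) = 6
(3208 + U(G(-9))) + 1/(17188 - 13686) = (3208 + 6) + 1/(17188 - 13686) = 3214 + 1/3502 = 11255429/3502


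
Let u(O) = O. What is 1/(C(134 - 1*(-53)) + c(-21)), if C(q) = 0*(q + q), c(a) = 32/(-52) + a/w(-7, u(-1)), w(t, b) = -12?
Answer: 52/59 ≈ 0.88136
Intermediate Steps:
c(a) = -8/13 - a/12 (c(a) = 32/(-52) + a/(-12) = 32*(-1/52) + a*(-1/12) = -8/13 - a/12)
C(q) = 0 (C(q) = 0*(2*q) = 0)
1/(C(134 - 1*(-53)) + c(-21)) = 1/(0 + (-8/13 - 1/12*(-21))) = 1/(0 + (-8/13 + 7/4)) = 1/(0 + 59/52) = 1/(59/52) = 52/59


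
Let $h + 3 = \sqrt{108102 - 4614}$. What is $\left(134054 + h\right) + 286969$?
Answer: $421020 + 56 \sqrt{33} \approx 4.2134 \cdot 10^{5}$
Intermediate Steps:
$h = -3 + 56 \sqrt{33}$ ($h = -3 + \sqrt{108102 - 4614} = -3 + \sqrt{103488} = -3 + 56 \sqrt{33} \approx 318.7$)
$\left(134054 + h\right) + 286969 = \left(134054 - \left(3 - 56 \sqrt{33}\right)\right) + 286969 = \left(134051 + 56 \sqrt{33}\right) + 286969 = 421020 + 56 \sqrt{33}$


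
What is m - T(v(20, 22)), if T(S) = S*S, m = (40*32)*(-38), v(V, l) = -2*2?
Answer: -48656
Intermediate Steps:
v(V, l) = -4
m = -48640 (m = 1280*(-38) = -48640)
T(S) = S²
m - T(v(20, 22)) = -48640 - 1*(-4)² = -48640 - 1*16 = -48640 - 16 = -48656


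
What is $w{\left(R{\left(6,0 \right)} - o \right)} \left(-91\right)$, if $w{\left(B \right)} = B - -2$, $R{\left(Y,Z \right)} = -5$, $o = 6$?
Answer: $819$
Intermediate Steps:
$w{\left(B \right)} = 2 + B$ ($w{\left(B \right)} = B + 2 = 2 + B$)
$w{\left(R{\left(6,0 \right)} - o \right)} \left(-91\right) = \left(2 - 11\right) \left(-91\right) = \left(-9\right) \left(-91\right) = 819$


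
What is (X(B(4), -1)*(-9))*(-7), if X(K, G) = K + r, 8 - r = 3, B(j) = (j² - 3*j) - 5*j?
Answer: -693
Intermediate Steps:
B(j) = j² - 8*j
r = 5 (r = 8 - 1*3 = 8 - 3 = 5)
X(K, G) = 5 + K (X(K, G) = K + 5 = 5 + K)
(X(B(4), -1)*(-9))*(-7) = ((5 + 4*(-8 + 4))*(-9))*(-7) = ((5 + 4*(-4))*(-9))*(-7) = ((5 - 16)*(-9))*(-7) = -11*(-9)*(-7) = 99*(-7) = -693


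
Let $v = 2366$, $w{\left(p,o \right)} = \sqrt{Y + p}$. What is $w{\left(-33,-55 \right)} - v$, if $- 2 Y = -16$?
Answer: $-2366 + 5 i \approx -2366.0 + 5.0 i$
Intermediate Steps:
$Y = 8$ ($Y = \left(- \frac{1}{2}\right) \left(-16\right) = 8$)
$w{\left(p,o \right)} = \sqrt{8 + p}$
$w{\left(-33,-55 \right)} - v = \sqrt{8 - 33} - 2366 = \sqrt{-25} - 2366 = 5 i - 2366 = -2366 + 5 i$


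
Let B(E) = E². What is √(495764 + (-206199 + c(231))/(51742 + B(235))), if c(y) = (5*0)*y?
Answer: √115764886408787/15281 ≈ 704.10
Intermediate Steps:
c(y) = 0 (c(y) = 0*y = 0)
√(495764 + (-206199 + c(231))/(51742 + B(235))) = √(495764 + (-206199 + 0)/(51742 + 235²)) = √(495764 - 206199/(51742 + 55225)) = √(495764 - 206199/106967) = √(495764 - 206199*1/106967) = √(495764 - 29457/15281) = √(7575740227/15281) = √115764886408787/15281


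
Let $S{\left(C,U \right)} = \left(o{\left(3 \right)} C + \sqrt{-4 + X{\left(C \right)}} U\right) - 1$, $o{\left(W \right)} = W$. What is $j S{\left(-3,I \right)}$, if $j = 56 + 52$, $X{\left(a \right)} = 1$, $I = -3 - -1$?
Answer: $-1080 - 216 i \sqrt{3} \approx -1080.0 - 374.12 i$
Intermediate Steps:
$I = -2$ ($I = -3 + 1 = -2$)
$j = 108$
$S{\left(C,U \right)} = -1 + 3 C + i U \sqrt{3}$ ($S{\left(C,U \right)} = \left(3 C + \sqrt{-4 + 1} U\right) - 1 = \left(3 C + \sqrt{-3} U\right) - 1 = \left(3 C + i \sqrt{3} U\right) - 1 = \left(3 C + i U \sqrt{3}\right) - 1 = -1 + 3 C + i U \sqrt{3}$)
$j S{\left(-3,I \right)} = 108 \left(-1 + 3 \left(-3\right) + i \left(-2\right) \sqrt{3}\right) = 108 \left(-1 - 9 - 2 i \sqrt{3}\right) = 108 \left(-10 - 2 i \sqrt{3}\right) = -1080 - 216 i \sqrt{3}$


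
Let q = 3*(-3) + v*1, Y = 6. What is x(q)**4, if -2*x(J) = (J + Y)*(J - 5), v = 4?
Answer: 625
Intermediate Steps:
q = -5 (q = 3*(-3) + 4*1 = -9 + 4 = -5)
x(J) = -(-5 + J)*(6 + J)/2 (x(J) = -(J + 6)*(J - 5)/2 = -(6 + J)*(-5 + J)/2 = -(-5 + J)*(6 + J)/2)
x(q)**4 = (15 - 1/2*(-5) - 1/2*(-5)**2)**4 = (15 + 5/2 - 1/2*25)**4 = (15 + 5/2 - 25/2)**4 = 5**4 = 625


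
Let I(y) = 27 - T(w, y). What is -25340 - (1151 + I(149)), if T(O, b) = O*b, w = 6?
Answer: -25624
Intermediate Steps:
I(y) = 27 - 6*y
-25340 - (1151 + I(149)) = -25340 - (1151 + (27 - 6*149)) = -25340 - (1151 + (27 - 894)) = -25340 - (1151 - 867) = -25340 - 1*284 = -25340 - 284 = -25624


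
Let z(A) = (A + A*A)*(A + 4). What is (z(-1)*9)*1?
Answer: 0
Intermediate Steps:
z(A) = (4 + A)*(A + A²) (z(A) = (A + A²)*(4 + A) = (4 + A)*(A + A²))
(z(-1)*9)*1 = (-(4 + (-1)² + 5*(-1))*9)*1 = (-(4 + 1 - 5)*9)*1 = (-1*0*9)*1 = (0*9)*1 = 0*1 = 0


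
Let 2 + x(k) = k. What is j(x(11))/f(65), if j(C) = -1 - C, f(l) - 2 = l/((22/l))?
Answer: -220/4269 ≈ -0.051534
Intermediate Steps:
x(k) = -2 + k
f(l) = 2 + l²/22 (f(l) = 2 + l/((22/l)) = 2 + l*(l/22) = 2 + l²/22)
j(x(11))/f(65) = (-1 - (-2 + 11))/(2 + (1/22)*65²) = (-1 - 1*9)/(2 + (1/22)*4225) = (-1 - 9)/(2 + 4225/22) = -10/4269/22 = -10*22/4269 = -220/4269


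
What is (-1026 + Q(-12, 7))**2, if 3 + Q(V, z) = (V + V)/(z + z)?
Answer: 52056225/49 ≈ 1.0624e+6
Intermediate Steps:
Q(V, z) = -3 + V/z (Q(V, z) = -3 + (V + V)/(z + z) = -3 + (2*V)/((2*z)) = -3 + (2*V)*(1/(2*z)) = -3 + V/z)
(-1026 + Q(-12, 7))**2 = (-1026 + (-3 - 12/7))**2 = (-1026 - 33/7)**2 = (-7215/7)**2 = 52056225/49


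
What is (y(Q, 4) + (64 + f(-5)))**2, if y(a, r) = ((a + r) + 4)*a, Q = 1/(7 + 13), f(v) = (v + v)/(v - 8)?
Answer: 114848465449/27040000 ≈ 4247.4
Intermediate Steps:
f(v) = 2*v/(-8 + v) (f(v) = (2*v)/(-8 + v) = 2*v/(-8 + v))
Q = 1/20 ≈ 0.050000
y(a, r) = a*(4 + a + r) (y(a, r) = (4 + a + r)*a = a*(4 + a + r))
(y(Q, 4) + (64 + f(-5)))**2 = ((4 + 1/20 + 4)/20 + (64 + 2*(-5)/(-8 - 5)))**2 = ((1/20)*(161/20) + (64 + 2*(-5)/(-13)))**2 = (161/400 + (64 + 2*(-5)*(-1/13)))**2 = (161/400 + (64 + 10/13))**2 = (161/400 + 842/13)**2 = (338893/5200)**2 = 114848465449/27040000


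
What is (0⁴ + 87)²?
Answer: 7569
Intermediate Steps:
(0⁴ + 87)² = (0 + 87)² = 87² = 7569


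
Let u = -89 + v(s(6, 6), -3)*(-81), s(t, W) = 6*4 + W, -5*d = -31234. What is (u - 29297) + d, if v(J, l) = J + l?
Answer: -126631/5 ≈ -25326.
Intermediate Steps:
d = 31234/5 (d = -⅕*(-31234) = 31234/5 ≈ 6246.8)
s(t, W) = 24 + W
u = -2276 (u = -89 + ((24 + 6) - 3)*(-81) = -89 + (30 - 3)*(-81) = -89 + 27*(-81) = -89 - 2187 = -2276)
(u - 29297) + d = (-2276 - 29297) + 31234/5 = -31573 + 31234/5 = -126631/5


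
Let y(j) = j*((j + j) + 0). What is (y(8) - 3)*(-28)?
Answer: -3500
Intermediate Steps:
y(j) = 2*j² (y(j) = j*(2*j + 0) = j*(2*j) = 2*j²)
(y(8) - 3)*(-28) = (2*8² - 3)*(-28) = (2*64 - 3)*(-28) = (128 - 3)*(-28) = 125*(-28) = -3500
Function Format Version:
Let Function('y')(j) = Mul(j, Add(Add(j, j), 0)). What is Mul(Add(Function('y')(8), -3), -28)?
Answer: -3500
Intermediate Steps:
Function('y')(j) = Mul(2, Pow(j, 2)) (Function('y')(j) = Mul(j, Add(Mul(2, j), 0)) = Mul(j, Mul(2, j)) = Mul(2, Pow(j, 2)))
Mul(Add(Function('y')(8), -3), -28) = Mul(Add(Mul(2, Pow(8, 2)), -3), -28) = Mul(Add(Mul(2, 64), -3), -28) = Mul(Add(128, -3), -28) = Mul(125, -28) = -3500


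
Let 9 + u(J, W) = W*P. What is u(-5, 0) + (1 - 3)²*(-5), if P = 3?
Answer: -29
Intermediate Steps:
u(J, W) = -9 + 3*W (u(J, W) = -9 + W*3 = -9 + 3*W)
u(-5, 0) + (1 - 3)²*(-5) = (-9 + 3*0) + (1 - 3)²*(-5) = (-9 + 0) + (-2)²*(-5) = -9 + 4*(-5) = -9 - 20 = -29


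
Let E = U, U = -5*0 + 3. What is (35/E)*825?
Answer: 9625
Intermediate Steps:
U = 3 (U = 0 + 3 = 3)
E = 3
(35/E)*825 = (35/3)*825 = 9625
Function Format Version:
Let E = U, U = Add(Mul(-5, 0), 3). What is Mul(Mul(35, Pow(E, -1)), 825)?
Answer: 9625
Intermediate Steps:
U = 3 (U = Add(0, 3) = 3)
E = 3
Mul(Mul(35, Pow(E, -1)), 825) = Mul(Mul(35, Pow(3, -1)), 825) = Mul(Mul(35, Rational(1, 3)), 825) = Mul(Rational(35, 3), 825) = 9625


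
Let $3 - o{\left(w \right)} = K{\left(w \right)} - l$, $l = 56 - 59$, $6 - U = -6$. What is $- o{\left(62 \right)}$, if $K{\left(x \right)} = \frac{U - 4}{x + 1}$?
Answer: $\frac{8}{63} \approx 0.12698$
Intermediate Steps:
$U = 12$ ($U = 6 - -6 = 6 + 6 = 12$)
$l = -3$ ($l = 56 - 59 = -3$)
$K{\left(x \right)} = \frac{8}{1 + x}$ ($K{\left(x \right)} = \frac{12 - 4}{x + 1} = \frac{8}{1 + x}$)
$o{\left(w \right)} = - \frac{8}{1 + w}$ ($o{\left(w \right)} = 3 - \left(\frac{8}{1 + w} - -3\right) = 3 - \left(\frac{8}{1 + w} + 3\right) = 3 - \left(3 + \frac{8}{1 + w}\right) = - \frac{8}{1 + w}$)
$- o{\left(62 \right)} = - \frac{-8}{1 + 62} = - \frac{-8}{63} = \left(-1\right) \left(- \frac{8}{63}\right) = \frac{8}{63}$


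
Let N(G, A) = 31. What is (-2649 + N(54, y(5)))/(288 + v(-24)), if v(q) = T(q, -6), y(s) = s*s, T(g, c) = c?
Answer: -1309/141 ≈ -9.2837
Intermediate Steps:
y(s) = s²
v(q) = -6
(-2649 + N(54, y(5)))/(288 + v(-24)) = (-2649 + 31)/(288 - 6) = -2618/282 = -2618*1/282 = -1309/141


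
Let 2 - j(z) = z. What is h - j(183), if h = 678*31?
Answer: 21199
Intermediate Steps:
h = 21018
j(z) = 2 - z
h - j(183) = 21018 - (2 - 1*183) = 21018 - (2 - 183) = 21018 - 1*(-181) = 21018 + 181 = 21199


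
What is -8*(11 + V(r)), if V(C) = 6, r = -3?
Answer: -136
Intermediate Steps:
-8*(11 + V(r)) = -8*(11 + 6) = -8*17 = -136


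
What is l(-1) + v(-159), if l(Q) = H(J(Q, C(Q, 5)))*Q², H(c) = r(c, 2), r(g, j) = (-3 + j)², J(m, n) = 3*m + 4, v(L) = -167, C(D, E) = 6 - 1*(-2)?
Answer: -166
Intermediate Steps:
C(D, E) = 8 (C(D, E) = 6 + 2 = 8)
J(m, n) = 4 + 3*m
H(c) = 1 (H(c) = (-3 + 2)² = (-1)² = 1)
l(Q) = Q² (l(Q) = 1*Q² = Q²)
l(-1) + v(-159) = (-1)² - 167 = 1 - 167 = -166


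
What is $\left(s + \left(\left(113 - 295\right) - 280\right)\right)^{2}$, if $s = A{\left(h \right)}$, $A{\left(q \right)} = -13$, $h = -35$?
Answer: $225625$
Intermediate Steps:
$s = -13$
$\left(s + \left(\left(113 - 295\right) - 280\right)\right)^{2} = \left(-13 + \left(\left(113 - 295\right) - 280\right)\right)^{2} = \left(-13 - 462\right)^{2} = \left(-475\right)^{2} = 225625$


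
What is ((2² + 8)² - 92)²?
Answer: 2704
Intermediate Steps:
((2² + 8)² - 92)² = ((4 + 8)² - 92)² = (12² - 92)² = (144 - 92)² = 52² = 2704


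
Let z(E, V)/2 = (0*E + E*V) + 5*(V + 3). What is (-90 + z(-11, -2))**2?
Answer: 1296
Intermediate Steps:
z(E, V) = 30 + 10*V + 2*E*V (z(E, V) = 2*((0*E + E*V) + 5*(V + 3)) = 2*((0 + E*V) + 5*(3 + V)) = 2*(E*V + (15 + 5*V)) = 2*(15 + 5*V + E*V) = 30 + 10*V + 2*E*V)
(-90 + z(-11, -2))**2 = (-90 + (30 + 10*(-2) + 2*(-11)*(-2)))**2 = (-90 + (30 - 20 + 44))**2 = (-90 + 54)**2 = (-36)**2 = 1296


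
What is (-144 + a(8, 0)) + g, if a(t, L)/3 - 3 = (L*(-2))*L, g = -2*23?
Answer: -181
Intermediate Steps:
g = -46
a(t, L) = 9 - 6*L² (a(t, L) = 9 + 3*((L*(-2))*L) = 9 + 3*((-2*L)*L) = 9 + 3*(-2*L²) = 9 - 6*L²)
(-144 + a(8, 0)) + g = (-144 + (9 - 6*0²)) - 46 = (-144 + (9 - 6*0)) - 46 = (-144 + (9 + 0)) - 46 = (-144 + 9) - 46 = -135 - 46 = -181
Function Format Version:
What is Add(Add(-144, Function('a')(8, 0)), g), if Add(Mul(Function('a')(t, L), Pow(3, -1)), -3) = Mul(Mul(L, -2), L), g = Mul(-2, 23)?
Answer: -181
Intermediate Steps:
g = -46
Function('a')(t, L) = Add(9, Mul(-6, Pow(L, 2))) (Function('a')(t, L) = Add(9, Mul(3, Mul(Mul(L, -2), L))) = Add(9, Mul(3, Mul(Mul(-2, L), L))) = Add(9, Mul(3, Mul(-2, Pow(L, 2)))) = Add(9, Mul(-6, Pow(L, 2))))
Add(Add(-144, Function('a')(8, 0)), g) = Add(Add(-144, Add(9, Mul(-6, Pow(0, 2)))), -46) = Add(Add(-144, Add(9, Mul(-6, 0))), -46) = Add(Add(-144, Add(9, 0)), -46) = Add(Add(-144, 9), -46) = Add(-135, -46) = -181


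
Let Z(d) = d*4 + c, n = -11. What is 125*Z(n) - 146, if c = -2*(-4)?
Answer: -4646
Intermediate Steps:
c = 8
Z(d) = 8 + 4*d (Z(d) = d*4 + 8 = 4*d + 8 = 8 + 4*d)
125*Z(n) - 146 = 125*(8 + 4*(-11)) - 146 = 125*(8 - 44) - 146 = 125*(-36) - 146 = -4500 - 146 = -4646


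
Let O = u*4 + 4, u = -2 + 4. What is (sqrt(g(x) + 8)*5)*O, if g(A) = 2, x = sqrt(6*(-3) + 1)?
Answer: 60*sqrt(10) ≈ 189.74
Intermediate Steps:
u = 2
x = I*sqrt(17) (x = sqrt(-18 + 1) = sqrt(-17) = I*sqrt(17) ≈ 4.1231*I)
O = 12 (O = 2*4 + 4 = 8 + 4 = 12)
(sqrt(g(x) + 8)*5)*O = (sqrt(2 + 8)*5)*12 = (sqrt(10)*5)*12 = (5*sqrt(10))*12 = 60*sqrt(10)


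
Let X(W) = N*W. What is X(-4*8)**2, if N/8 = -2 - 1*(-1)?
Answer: 65536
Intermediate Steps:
N = -8 (N = 8*(-2 - 1*(-1)) = 8*(-2 + 1) = 8*(-1) = -8)
X(W) = -8*W
X(-4*8)**2 = (-(-32)*8)**2 = (-8*(-32))**2 = 256**2 = 65536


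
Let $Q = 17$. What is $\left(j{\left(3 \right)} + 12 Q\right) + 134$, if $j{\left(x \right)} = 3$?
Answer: $341$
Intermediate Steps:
$\left(j{\left(3 \right)} + 12 Q\right) + 134 = \left(3 + 12 \cdot 17\right) + 134 = \left(3 + 204\right) + 134 = 207 + 134 = 341$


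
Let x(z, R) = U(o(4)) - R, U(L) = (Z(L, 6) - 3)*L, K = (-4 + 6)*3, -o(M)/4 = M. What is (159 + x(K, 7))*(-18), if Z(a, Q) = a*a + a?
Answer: 65520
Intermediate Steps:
o(M) = -4*M
Z(a, Q) = a + a² (Z(a, Q) = a² + a = a + a²)
K = 6 (K = 2*3 = 6)
U(L) = L*(-3 + L*(1 + L)) (U(L) = (L*(1 + L) - 3)*L = (-3 + L*(1 + L))*L = L*(-3 + L*(1 + L)))
x(z, R) = -3792 - R (x(z, R) = (-4*4)*(-3 + (-4*4)*(1 - 4*4)) - R = -16*(-3 - 16*(1 - 16)) - R = -16*(-3 - 16*(-15)) - R = -16*(-3 + 240) - R = -16*237 - R = -3792 - R)
(159 + x(K, 7))*(-18) = (159 + (-3792 - 1*7))*(-18) = (159 + (-3792 - 7))*(-18) = (159 - 3799)*(-18) = -3640*(-18) = 65520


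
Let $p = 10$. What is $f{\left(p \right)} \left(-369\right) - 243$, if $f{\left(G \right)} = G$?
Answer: $-3933$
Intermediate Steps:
$f{\left(p \right)} \left(-369\right) - 243 = 10 \left(-369\right) - 243 = -3690 - 243 = -3933$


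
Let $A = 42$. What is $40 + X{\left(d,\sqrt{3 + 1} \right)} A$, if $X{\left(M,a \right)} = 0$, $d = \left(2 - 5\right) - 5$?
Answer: $40$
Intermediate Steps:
$d = -8$ ($d = -3 - 5 = -8$)
$40 + X{\left(d,\sqrt{3 + 1} \right)} A = 40 + 0 \cdot 42 = 40 + 0 = 40$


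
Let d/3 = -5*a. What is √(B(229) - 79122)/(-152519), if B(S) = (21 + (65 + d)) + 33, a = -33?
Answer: -2*I*√19627/152519 ≈ -0.0018371*I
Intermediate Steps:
d = 495 (d = 3*(-5*(-33)) = 3*(-1*(-165)) = 3*165 = 495)
B(S) = 614 (B(S) = (21 + (65 + 495)) + 33 = (21 + 560) + 33 = 581 + 33 = 614)
√(B(229) - 79122)/(-152519) = √(614 - 79122)/(-152519) = √(-78508)*(-1/152519) = (2*I*√19627)*(-1/152519) = -2*I*√19627/152519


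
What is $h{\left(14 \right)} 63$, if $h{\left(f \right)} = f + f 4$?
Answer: $4410$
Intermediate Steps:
$h{\left(f \right)} = 5 f$ ($h{\left(f \right)} = f + 4 f = 5 f$)
$h{\left(14 \right)} 63 = 5 \cdot 14 \cdot 63 = 70 \cdot 63 = 4410$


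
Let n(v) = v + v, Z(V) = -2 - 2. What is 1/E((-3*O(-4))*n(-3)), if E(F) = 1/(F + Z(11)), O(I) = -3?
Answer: -58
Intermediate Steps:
Z(V) = -4
n(v) = 2*v
E(F) = 1/(-4 + F) (E(F) = 1/(F - 4) = 1/(-4 + F))
1/E((-3*O(-4))*n(-3)) = 1/(1/(-4 + (-3*(-3))*(2*(-3)))) = 1/(1/(-4 + 9*(-6))) = 1/(1/(-4 - 54)) = 1/(1/(-58)) = 1/(-1/58) = -58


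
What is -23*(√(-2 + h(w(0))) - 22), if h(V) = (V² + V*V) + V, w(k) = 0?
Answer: 506 - 23*I*√2 ≈ 506.0 - 32.527*I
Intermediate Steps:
h(V) = V + 2*V² (h(V) = (V² + V²) + V = 2*V² + V = V + 2*V²)
-23*(√(-2 + h(w(0))) - 22) = -23*(√(-2 + 0*(1 + 2*0)) - 22) = -23*(√(-2 + 0*(1 + 0)) - 22) = -23*(√(-2 + 0*1) - 22) = -23*(√(-2 + 0) - 22) = -23*(√(-2) - 22) = -23*(I*√2 - 22) = -23*(-22 + I*√2) = 506 - 23*I*√2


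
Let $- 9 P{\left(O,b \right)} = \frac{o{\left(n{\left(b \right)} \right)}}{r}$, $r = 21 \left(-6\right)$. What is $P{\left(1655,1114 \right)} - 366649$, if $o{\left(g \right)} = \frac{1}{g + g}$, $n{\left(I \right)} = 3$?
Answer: $- \frac{2494679795}{6804} \approx -3.6665 \cdot 10^{5}$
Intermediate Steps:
$o{\left(g \right)} = \frac{1}{2 g}$
$r = -126$
$P{\left(O,b \right)} = \frac{1}{6804}$ ($P{\left(O,b \right)} = - \frac{\frac{1}{2 \cdot 3} \frac{1}{-126}}{9} = - \frac{\frac{1}{2} \cdot \frac{1}{3} \left(- \frac{1}{126}\right)}{9} = - \frac{\frac{1}{6} \left(- \frac{1}{126}\right)}{9} = \left(- \frac{1}{9}\right) \left(- \frac{1}{756}\right) = \frac{1}{6804}$)
$P{\left(1655,1114 \right)} - 366649 = \frac{1}{6804} - 366649 = - \frac{2494679795}{6804}$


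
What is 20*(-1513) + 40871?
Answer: 10611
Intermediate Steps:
20*(-1513) + 40871 = -30260 + 40871 = 10611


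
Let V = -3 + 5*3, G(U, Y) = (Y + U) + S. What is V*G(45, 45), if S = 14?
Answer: 1248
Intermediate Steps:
G(U, Y) = 14 + U + Y (G(U, Y) = (Y + U) + 14 = (U + Y) + 14 = 14 + U + Y)
V = 12 (V = -3 + 15 = 12)
V*G(45, 45) = 12*(14 + 45 + 45) = 12*104 = 1248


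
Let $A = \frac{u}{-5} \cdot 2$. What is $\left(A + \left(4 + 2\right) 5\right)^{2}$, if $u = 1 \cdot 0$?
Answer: $900$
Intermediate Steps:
$u = 0$
$A = 0$ ($A = \frac{1}{-5} \cdot 0 \cdot 2 = \left(- \frac{1}{5}\right) 0 \cdot 2 = 0 \cdot 2 = 0$)
$\left(A + \left(4 + 2\right) 5\right)^{2} = \left(0 + \left(4 + 2\right) 5\right)^{2} = \left(0 + 6 \cdot 5\right)^{2} = \left(0 + 30\right)^{2} = 30^{2} = 900$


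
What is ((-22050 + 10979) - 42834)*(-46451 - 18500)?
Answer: 3501183655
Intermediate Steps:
((-22050 + 10979) - 42834)*(-46451 - 18500) = (-11071 - 42834)*(-64951) = -53905*(-64951) = 3501183655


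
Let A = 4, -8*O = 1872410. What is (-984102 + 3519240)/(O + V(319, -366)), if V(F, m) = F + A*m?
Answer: -3380184/313595 ≈ -10.779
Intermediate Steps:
O = -936205/4 (O = -1/8*1872410 = -936205/4 ≈ -2.3405e+5)
V(F, m) = F + 4*m
(-984102 + 3519240)/(O + V(319, -366)) = (-984102 + 3519240)/(-936205/4 + (319 + 4*(-366))) = 2535138/(-936205/4 + (319 - 1464)) = 2535138/(-936205/4 - 1145) = 2535138/(-940785/4) = 2535138*(-4/940785) = -3380184/313595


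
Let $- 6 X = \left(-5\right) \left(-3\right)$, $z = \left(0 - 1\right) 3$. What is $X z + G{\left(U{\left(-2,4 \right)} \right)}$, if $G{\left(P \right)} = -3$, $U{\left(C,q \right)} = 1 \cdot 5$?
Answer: $\frac{9}{2} \approx 4.5$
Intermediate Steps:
$U{\left(C,q \right)} = 5$
$z = -3$ ($z = \left(-1\right) 3 = -3$)
$X = - \frac{5}{2}$ ($X = - \frac{\left(-5\right) \left(-3\right)}{6} = \left(- \frac{1}{6}\right) 15 = - \frac{5}{2} \approx -2.5$)
$X z + G{\left(U{\left(-2,4 \right)} \right)} = \left(- \frac{5}{2}\right) \left(-3\right) - 3 = \frac{15}{2} - 3 = \frac{9}{2}$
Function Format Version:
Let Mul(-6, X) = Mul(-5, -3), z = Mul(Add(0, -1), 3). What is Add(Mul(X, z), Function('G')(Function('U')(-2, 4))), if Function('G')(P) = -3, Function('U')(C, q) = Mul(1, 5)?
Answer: Rational(9, 2) ≈ 4.5000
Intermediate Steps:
Function('U')(C, q) = 5
z = -3 (z = Mul(-1, 3) = -3)
X = Rational(-5, 2) (X = Mul(Rational(-1, 6), Mul(-5, -3)) = Mul(Rational(-1, 6), 15) = Rational(-5, 2) ≈ -2.5000)
Add(Mul(X, z), Function('G')(Function('U')(-2, 4))) = Add(Mul(Rational(-5, 2), -3), -3) = Add(Rational(15, 2), -3) = Rational(9, 2)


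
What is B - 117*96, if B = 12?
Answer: -11220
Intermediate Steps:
B - 117*96 = 12 - 117*96 = 12 - 11232 = -11220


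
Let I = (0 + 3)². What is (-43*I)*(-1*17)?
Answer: 6579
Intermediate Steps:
I = 9 (I = 3² = 9)
(-43*I)*(-1*17) = (-43*9)*(-1*17) = -387*(-17) = 6579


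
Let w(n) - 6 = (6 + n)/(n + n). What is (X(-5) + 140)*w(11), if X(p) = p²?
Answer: 2235/2 ≈ 1117.5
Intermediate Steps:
w(n) = 6 + (6 + n)/(2*n) (w(n) = 6 + (6 + n)/(n + n) = 6 + (6 + n)/((2*n)) = 6 + (6 + n)*(1/(2*n)) = 6 + (6 + n)/(2*n))
(X(-5) + 140)*w(11) = ((-5)² + 140)*(13/2 + 3/11) = (25 + 140)*(13/2 + 3*(1/11)) = 165*(13/2 + 3/11) = 165*(149/22) = 2235/2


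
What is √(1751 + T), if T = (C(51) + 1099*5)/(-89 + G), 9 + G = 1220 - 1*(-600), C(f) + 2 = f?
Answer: √2948843/41 ≈ 41.883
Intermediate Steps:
C(f) = -2 + f
G = 1811 (G = -9 + (1220 - 1*(-600)) = -9 + (1220 + 600) = -9 + 1820 = 1811)
T = 132/41 (T = ((-2 + 51) + 1099*5)/(-89 + 1811) = (49 + 5495)/1722 = 5544*(1/1722) = 132/41 ≈ 3.2195)
√(1751 + T) = √(1751 + 132/41) = √(71923/41) = √2948843/41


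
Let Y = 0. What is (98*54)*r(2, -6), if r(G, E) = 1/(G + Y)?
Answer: 2646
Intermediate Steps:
r(G, E) = 1/G (r(G, E) = 1/(G + 0) = 1/G)
(98*54)*r(2, -6) = (98*54)/2 = 5292*(½) = 2646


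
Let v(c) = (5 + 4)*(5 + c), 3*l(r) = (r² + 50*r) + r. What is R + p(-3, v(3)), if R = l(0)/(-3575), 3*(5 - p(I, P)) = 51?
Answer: -12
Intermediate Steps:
l(r) = 17*r + r²/3 (l(r) = ((r² + 50*r) + r)/3 = (r² + 51*r)/3 = 17*r + r²/3)
v(c) = 45 + 9*c (v(c) = 9*(5 + c) = 45 + 9*c)
p(I, P) = -12 (p(I, P) = 5 - ⅓*51 = 5 - 17 = -12)
R = 0 (R = ((⅓)*0*(51 + 0))/(-3575) = ((⅓)*0*51)*(-1/3575) = 0*(-1/3575) = 0)
R + p(-3, v(3)) = 0 - 12 = -12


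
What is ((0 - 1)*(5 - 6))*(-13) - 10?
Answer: -23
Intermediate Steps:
((0 - 1)*(5 - 6))*(-13) - 10 = -1*(-1)*(-13) - 10 = 1*(-13) - 10 = -13 - 10 = -23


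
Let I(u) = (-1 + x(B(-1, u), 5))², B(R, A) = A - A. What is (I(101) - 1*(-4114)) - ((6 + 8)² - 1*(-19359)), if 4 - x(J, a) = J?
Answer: -15432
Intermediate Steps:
B(R, A) = 0
x(J, a) = 4 - J
I(u) = 9 (I(u) = (-1 + (4 - 1*0))² = (-1 + (4 + 0))² = (-1 + 4)² = 3² = 9)
(I(101) - 1*(-4114)) - ((6 + 8)² - 1*(-19359)) = (9 - 1*(-4114)) - ((6 + 8)² - 1*(-19359)) = (9 + 4114) - (14² + 19359) = 4123 - (196 + 19359) = 4123 - 1*19555 = 4123 - 19555 = -15432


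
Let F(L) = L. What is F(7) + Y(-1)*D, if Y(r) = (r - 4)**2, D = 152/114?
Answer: 121/3 ≈ 40.333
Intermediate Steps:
D = 4/3 (D = 152*(1/114) = 4/3 ≈ 1.3333)
Y(r) = (-4 + r)**2
F(7) + Y(-1)*D = 7 + (-4 - 1)**2*(4/3) = 7 + (-5)**2*(4/3) = 7 + 25*(4/3) = 7 + 100/3 = 121/3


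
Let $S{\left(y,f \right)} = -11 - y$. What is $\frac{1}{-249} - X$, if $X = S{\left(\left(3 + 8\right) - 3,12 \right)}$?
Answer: $\frac{4730}{249} \approx 18.996$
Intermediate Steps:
$X = -19$ ($X = -11 - \left(\left(3 + 8\right) - 3\right) = -11 - \left(11 - 3\right) = -11 - 8 = -19$)
$\frac{1}{-249} - X = \frac{1}{-249} - -19 = - \frac{1}{249} + 19 = \frac{4730}{249}$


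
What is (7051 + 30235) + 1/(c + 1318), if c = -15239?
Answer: 519058405/13921 ≈ 37286.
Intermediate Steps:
(7051 + 30235) + 1/(c + 1318) = (7051 + 30235) + 1/(-15239 + 1318) = 37286 + 1/(-13921) = 37286 - 1/13921 = 519058405/13921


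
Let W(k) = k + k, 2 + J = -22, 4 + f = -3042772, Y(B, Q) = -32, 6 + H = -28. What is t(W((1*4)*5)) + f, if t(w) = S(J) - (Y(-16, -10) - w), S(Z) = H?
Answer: -3042738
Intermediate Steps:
H = -34 (H = -6 - 28 = -34)
f = -3042776 (f = -4 - 3042772 = -3042776)
J = -24 (J = -2 - 22 = -24)
S(Z) = -34
W(k) = 2*k
t(w) = -2 + w (t(w) = -34 - (-32 - w) = -34 + (32 + w) = -2 + w)
t(W((1*4)*5)) + f = (-2 + 2*((1*4)*5)) - 3042776 = (-2 + 2*(4*5)) - 3042776 = (-2 + 2*20) - 3042776 = (-2 + 40) - 3042776 = 38 - 3042776 = -3042738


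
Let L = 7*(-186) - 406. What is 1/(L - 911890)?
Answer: -1/913598 ≈ -1.0946e-6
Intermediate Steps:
L = -1708 (L = -1302 - 406 = -1708)
1/(L - 911890) = 1/(-1708 - 911890) = 1/(-913598) = -1/913598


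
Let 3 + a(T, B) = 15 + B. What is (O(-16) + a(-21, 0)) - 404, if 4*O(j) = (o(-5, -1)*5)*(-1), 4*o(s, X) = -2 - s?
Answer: -6287/16 ≈ -392.94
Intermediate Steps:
o(s, X) = -½ - s/4 (o(s, X) = (-2 - s)/4 = -½ - s/4)
a(T, B) = 12 + B (a(T, B) = -3 + (15 + B) = 12 + B)
O(j) = -15/16 (O(j) = (((-½ - ¼*(-5))*5)*(-1))/4 = (((-½ + 5/4)*5)*(-1))/4 = (((¾)*5)*(-1))/4 = ((15/4)*(-1))/4 = (¼)*(-15/4) = -15/16)
(O(-16) + a(-21, 0)) - 404 = (-15/16 + (12 + 0)) - 404 = (-15/16 + 12) - 404 = 177/16 - 404 = -6287/16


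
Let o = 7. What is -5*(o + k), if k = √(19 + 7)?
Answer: -35 - 5*√26 ≈ -60.495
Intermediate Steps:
k = √26 ≈ 5.0990
-5*(o + k) = -5*(7 + √26) = -35 - 5*√26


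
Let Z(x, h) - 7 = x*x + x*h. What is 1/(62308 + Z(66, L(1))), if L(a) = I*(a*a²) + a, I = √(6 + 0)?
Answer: 6067/404891003 - 6*√6/404891003 ≈ 1.4948e-5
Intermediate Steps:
I = √6 ≈ 2.4495
L(a) = a + √6*a³ (L(a) = √6*(a*a²) + a = √6*a³ + a = a + √6*a³)
Z(x, h) = 7 + x² + h*x (Z(x, h) = 7 + (x*x + x*h) = 7 + (x² + h*x) = 7 + x² + h*x)
1/(62308 + Z(66, L(1))) = 1/(62308 + (7 + 66² + (1 + √6*1³)*66)) = 1/(62308 + (7 + 4356 + (1 + √6*1)*66)) = 1/(62308 + (7 + 4356 + (1 + √6)*66)) = 1/(62308 + (7 + 4356 + (66 + 66*√6))) = 1/(62308 + (4429 + 66*√6)) = 1/(66737 + 66*√6)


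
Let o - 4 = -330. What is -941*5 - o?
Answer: -4379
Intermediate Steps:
o = -326 (o = 4 - 330 = -326)
-941*5 - o = -941*5 - 1*(-326) = -4705 + 326 = -4379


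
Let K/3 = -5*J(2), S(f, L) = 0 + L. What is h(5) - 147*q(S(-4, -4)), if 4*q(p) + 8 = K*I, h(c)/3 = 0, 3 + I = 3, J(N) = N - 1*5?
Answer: 294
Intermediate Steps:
S(f, L) = L
J(N) = -5 + N (J(N) = N - 5 = -5 + N)
I = 0 (I = -3 + 3 = 0)
h(c) = 0 (h(c) = 3*0 = 0)
K = 45 (K = 3*(-5*(-5 + 2)) = 3*(-5*(-3)) = 3*15 = 45)
q(p) = -2 (q(p) = -2 + (45*0)/4 = -2 + (¼)*0 = -2 + 0 = -2)
h(5) - 147*q(S(-4, -4)) = 0 - 147*(-2) = 0 + 294 = 294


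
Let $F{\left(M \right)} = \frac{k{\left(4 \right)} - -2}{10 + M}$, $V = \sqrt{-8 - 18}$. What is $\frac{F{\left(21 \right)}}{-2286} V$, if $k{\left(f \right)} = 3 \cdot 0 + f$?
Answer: $- \frac{i \sqrt{26}}{11811} \approx - 0.00043172 i$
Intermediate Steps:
$k{\left(f \right)} = f$ ($k{\left(f \right)} = 0 + f = f$)
$V = i \sqrt{26}$ ($V = \sqrt{-26} = i \sqrt{26} \approx 5.099 i$)
$F{\left(M \right)} = \frac{6}{10 + M}$ ($F{\left(M \right)} = \frac{4 - -2}{10 + M} = \frac{4 + 2}{10 + M} = \frac{6}{10 + M}$)
$\frac{F{\left(21 \right)}}{-2286} V = \frac{6 \frac{1}{10 + 21}}{-2286} i \sqrt{26} = \frac{6}{31} \left(- \frac{1}{2286}\right) i \sqrt{26} = - \frac{i \sqrt{26}}{11811}$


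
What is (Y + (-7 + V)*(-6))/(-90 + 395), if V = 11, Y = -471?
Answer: -99/61 ≈ -1.6230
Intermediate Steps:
(Y + (-7 + V)*(-6))/(-90 + 395) = (-471 + (-7 + 11)*(-6))/(-90 + 395) = (-471 + 4*(-6))/305 = (-471 - 24)*(1/305) = -495*1/305 = -99/61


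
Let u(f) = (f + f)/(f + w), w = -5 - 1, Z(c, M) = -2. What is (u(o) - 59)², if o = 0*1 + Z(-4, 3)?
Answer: 13689/4 ≈ 3422.3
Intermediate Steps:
o = -2 (o = 0*1 - 2 = 0 - 2 = -2)
w = -6
u(f) = 2*f/(-6 + f) (u(f) = (f + f)/(f - 6) = (2*f)/(-6 + f) = 2*f/(-6 + f))
(u(o) - 59)² = (2*(-2)/(-6 - 2) - 59)² = (2*(-2)/(-8) - 59)² = (2*(-2)*(-⅛) - 59)² = (½ - 59)² = (-117/2)² = 13689/4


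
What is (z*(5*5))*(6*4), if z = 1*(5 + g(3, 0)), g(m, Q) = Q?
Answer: 3000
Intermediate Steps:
z = 5 (z = 1*(5 + 0) = 1*5 = 5)
(z*(5*5))*(6*4) = (5*(5*5))*(6*4) = (5*25)*24 = 125*24 = 3000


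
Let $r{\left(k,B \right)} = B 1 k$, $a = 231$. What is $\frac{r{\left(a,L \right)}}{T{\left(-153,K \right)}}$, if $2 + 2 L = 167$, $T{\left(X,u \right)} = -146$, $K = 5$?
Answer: $- \frac{38115}{292} \approx -130.53$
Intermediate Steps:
$L = \frac{165}{2}$ ($L = -1 + \frac{1}{2} \cdot 167 = -1 + \frac{167}{2} = \frac{165}{2} \approx 82.5$)
$r{\left(k,B \right)} = B k$
$\frac{r{\left(a,L \right)}}{T{\left(-153,K \right)}} = \frac{\frac{165}{2} \cdot 231}{-146} = \frac{38115}{2} \left(- \frac{1}{146}\right) = - \frac{38115}{292}$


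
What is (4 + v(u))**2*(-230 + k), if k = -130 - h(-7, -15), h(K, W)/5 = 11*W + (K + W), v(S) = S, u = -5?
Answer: 575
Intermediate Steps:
h(K, W) = 5*K + 60*W (h(K, W) = 5*(11*W + (K + W)) = 5*(K + 12*W) = 5*K + 60*W)
k = 805 (k = -130 - (5*(-7) + 60*(-15)) = -130 - (-35 - 900) = -130 - 1*(-935) = -130 + 935 = 805)
(4 + v(u))**2*(-230 + k) = (4 - 5)**2*(-230 + 805) = (-1)**2*575 = 1*575 = 575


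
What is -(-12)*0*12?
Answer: 0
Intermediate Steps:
-(-12)*0*12 = -4*0*12 = 0*12 = 0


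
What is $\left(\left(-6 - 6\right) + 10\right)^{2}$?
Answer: $4$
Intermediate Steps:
$\left(\left(-6 - 6\right) + 10\right)^{2} = \left(-12 + 10\right)^{2} = \left(-2\right)^{2} = 4$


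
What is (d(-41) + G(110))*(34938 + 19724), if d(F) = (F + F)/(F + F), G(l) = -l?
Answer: -5958158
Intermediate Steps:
d(F) = 1 (d(F) = (2*F)/((2*F)) = (2*F)*(1/(2*F)) = 1)
(d(-41) + G(110))*(34938 + 19724) = (1 - 1*110)*(34938 + 19724) = (1 - 110)*54662 = -109*54662 = -5958158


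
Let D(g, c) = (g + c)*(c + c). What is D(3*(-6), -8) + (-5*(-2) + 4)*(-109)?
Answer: -1110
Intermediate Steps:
D(g, c) = 2*c*(c + g) (D(g, c) = (c + g)*(2*c) = 2*c*(c + g))
D(3*(-6), -8) + (-5*(-2) + 4)*(-109) = 2*(-8)*(-8 + 3*(-6)) + (-5*(-2) + 4)*(-109) = 2*(-8)*(-8 - 18) + (10 + 4)*(-109) = 2*(-8)*(-26) + 14*(-109) = 416 - 1526 = -1110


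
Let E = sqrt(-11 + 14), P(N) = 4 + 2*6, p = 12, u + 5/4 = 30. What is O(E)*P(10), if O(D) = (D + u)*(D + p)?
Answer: 5568 + 652*sqrt(3) ≈ 6697.3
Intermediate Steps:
u = 115/4 (u = -5/4 + 30 = 115/4 ≈ 28.750)
P(N) = 16 (P(N) = 4 + 12 = 16)
E = sqrt(3) ≈ 1.7320
O(D) = (12 + D)*(115/4 + D) (O(D) = (D + 115/4)*(D + 12) = (115/4 + D)*(12 + D) = (12 + D)*(115/4 + D))
O(E)*P(10) = (345 + (sqrt(3))**2 + 163*sqrt(3)/4)*16 = (345 + 3 + 163*sqrt(3)/4)*16 = (348 + 163*sqrt(3)/4)*16 = 5568 + 652*sqrt(3)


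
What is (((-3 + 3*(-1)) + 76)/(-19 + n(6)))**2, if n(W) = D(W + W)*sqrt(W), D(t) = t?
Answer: 4900/(19 - 12*sqrt(6))**2 ≈ 45.357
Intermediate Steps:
n(W) = 2*W**(3/2) (n(W) = (W + W)*sqrt(W) = (2*W)*sqrt(W) = 2*W**(3/2))
(((-3 + 3*(-1)) + 76)/(-19 + n(6)))**2 = (((-3 + 3*(-1)) + 76)/(-19 + 2*6**(3/2)))**2 = (((-3 - 3) + 76)/(-19 + 2*(6*sqrt(6))))**2 = ((-6 + 76)/(-19 + 12*sqrt(6)))**2 = (70/(-19 + 12*sqrt(6)))**2 = 4900/(-19 + 12*sqrt(6))**2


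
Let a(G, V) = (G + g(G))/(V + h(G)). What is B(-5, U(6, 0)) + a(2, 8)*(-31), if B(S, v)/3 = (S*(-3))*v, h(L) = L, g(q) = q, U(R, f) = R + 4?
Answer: 2188/5 ≈ 437.60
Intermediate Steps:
U(R, f) = 4 + R
B(S, v) = -9*S*v (B(S, v) = 3*((S*(-3))*v) = 3*((-3*S)*v) = 3*(-3*S*v) = -9*S*v)
a(G, V) = 2*G/(G + V) (a(G, V) = (G + G)/(V + G) = (2*G)/(G + V) = 2*G/(G + V))
B(-5, U(6, 0)) + a(2, 8)*(-31) = -9*(-5)*(4 + 6) + (2*2/(2 + 8))*(-31) = -9*(-5)*10 + (2*2/10)*(-31) = 450 + (2*2*(⅒))*(-31) = 450 + (⅖)*(-31) = 450 - 62/5 = 2188/5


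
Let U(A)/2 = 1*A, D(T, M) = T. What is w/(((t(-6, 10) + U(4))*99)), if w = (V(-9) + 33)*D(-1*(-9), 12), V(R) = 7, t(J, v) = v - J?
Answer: 5/33 ≈ 0.15152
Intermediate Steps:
U(A) = 2*A (U(A) = 2*(1*A) = 2*A)
w = 360 (w = (7 + 33)*(-1*(-9)) = 40*9 = 360)
w/(((t(-6, 10) + U(4))*99)) = 360/((((10 - 1*(-6)) + 2*4)*99)) = 360/((((10 + 6) + 8)*99)) = 360/(((16 + 8)*99)) = 360/((24*99)) = 360/2376 = 360*(1/2376) = 5/33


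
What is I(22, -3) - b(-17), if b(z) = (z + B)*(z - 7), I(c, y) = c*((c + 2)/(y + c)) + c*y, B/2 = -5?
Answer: -13038/19 ≈ -686.21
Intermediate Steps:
B = -10 (B = 2*(-5) = -10)
I(c, y) = c*y + c*(2 + c)/(c + y) (I(c, y) = c*((2 + c)/(c + y)) + c*y = c*(2 + c)/(c + y) + c*y = c*y + c*(2 + c)/(c + y))
b(z) = (-10 + z)*(-7 + z) (b(z) = (z - 10)*(z - 7) = (-10 + z)*(-7 + z))
I(22, -3) - b(-17) = 22*(2 + 22 + (-3)**2 + 22*(-3))/(22 - 3) - (70 + (-17)**2 - 17*(-17)) = 22*(2 + 22 + 9 - 66)/19 - (70 + 289 + 289) = 22*(1/19)*(-33) - 1*648 = -726/19 - 648 = -13038/19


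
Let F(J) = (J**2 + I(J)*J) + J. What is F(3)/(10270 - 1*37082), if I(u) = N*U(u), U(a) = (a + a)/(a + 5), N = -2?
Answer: -15/53624 ≈ -0.00027973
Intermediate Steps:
U(a) = 2*a/(5 + a) (U(a) = (2*a)/(5 + a) = 2*a/(5 + a))
I(u) = -4*u/(5 + u)
F(J) = J + J**2 - 4*J**2/(5 + J) (F(J) = (J**2 + (-4*J/(5 + J))*J) + J = (J**2 - 4*J**2/(5 + J)) + J = J + J**2 - 4*J**2/(5 + J))
F(3)/(10270 - 1*37082) = (3*(5 + 3**2 + 2*3)/(5 + 3))/(10270 - 1*37082) = (3*(5 + 9 + 6)/8)/(10270 - 37082) = (3*(1/8)*20)/(-26812) = (15/2)*(-1/26812) = -15/53624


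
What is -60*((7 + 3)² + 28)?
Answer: -7680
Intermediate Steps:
-60*((7 + 3)² + 28) = -60*(10² + 28) = -60*(100 + 28) = -60*128 = -7680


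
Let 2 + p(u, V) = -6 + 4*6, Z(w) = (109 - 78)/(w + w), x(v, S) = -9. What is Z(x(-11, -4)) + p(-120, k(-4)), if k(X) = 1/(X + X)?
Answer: 257/18 ≈ 14.278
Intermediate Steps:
k(X) = 1/(2*X)
Z(w) = 31/(2*w) (Z(w) = 31/((2*w)) = 31*(1/(2*w)) = 31/(2*w))
p(u, V) = 16 (p(u, V) = -2 + (-6 + 4*6) = -2 + (-6 + 24) = -2 + 18 = 16)
Z(x(-11, -4)) + p(-120, k(-4)) = (31/2)/(-9) + 16 = (31/2)*(-1/9) + 16 = -31/18 + 16 = 257/18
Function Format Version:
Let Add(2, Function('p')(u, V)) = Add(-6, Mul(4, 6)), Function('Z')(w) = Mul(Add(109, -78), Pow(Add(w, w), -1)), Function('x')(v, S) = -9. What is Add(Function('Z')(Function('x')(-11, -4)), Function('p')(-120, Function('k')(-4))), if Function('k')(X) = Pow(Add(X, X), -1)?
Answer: Rational(257, 18) ≈ 14.278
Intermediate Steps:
Function('k')(X) = Mul(Rational(1, 2), Pow(X, -1)) (Function('k')(X) = Pow(Mul(2, X), -1) = Mul(Rational(1, 2), Pow(X, -1)))
Function('Z')(w) = Mul(Rational(31, 2), Pow(w, -1)) (Function('Z')(w) = Mul(31, Pow(Mul(2, w), -1)) = Mul(31, Mul(Rational(1, 2), Pow(w, -1))) = Mul(Rational(31, 2), Pow(w, -1)))
Function('p')(u, V) = 16 (Function('p')(u, V) = Add(-2, Add(-6, Mul(4, 6))) = Add(-2, Add(-6, 24)) = Add(-2, 18) = 16)
Add(Function('Z')(Function('x')(-11, -4)), Function('p')(-120, Function('k')(-4))) = Add(Mul(Rational(31, 2), Pow(-9, -1)), 16) = Add(Mul(Rational(31, 2), Rational(-1, 9)), 16) = Add(Rational(-31, 18), 16) = Rational(257, 18)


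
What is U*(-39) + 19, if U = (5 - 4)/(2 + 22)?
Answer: 139/8 ≈ 17.375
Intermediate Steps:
U = 1/24 ≈ 0.041667
U*(-39) + 19 = (1/24)*(-39) + 19 = -13/8 + 19 = 139/8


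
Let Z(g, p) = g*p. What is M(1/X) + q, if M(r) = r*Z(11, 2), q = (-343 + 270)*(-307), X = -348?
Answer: 3899503/174 ≈ 22411.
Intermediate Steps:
q = 22411 (q = -73*(-307) = 22411)
M(r) = 22*r (M(r) = r*(11*2) = r*22 = 22*r)
M(1/X) + q = 22/(-348) + 22411 = 22*(-1/348) + 22411 = -11/174 + 22411 = 3899503/174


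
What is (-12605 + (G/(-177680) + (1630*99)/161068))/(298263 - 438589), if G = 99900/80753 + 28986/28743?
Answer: 520667965099782858793/5796831455593420219120 ≈ 0.089819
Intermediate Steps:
G = 1737377386/773694493 (G = 99900*(1/80753) + 28986*(1/28743) = 99900/80753 + 9662/9581 = 1737377386/773694493 ≈ 2.2456)
(-12605 + (G/(-177680) + (1630*99)/161068))/(298263 - 438589) = (-12605 + ((1737377386/773694493)/(-177680) + (1630*99)/161068))/(298263 - 438589) = (-12605 + ((1737377386/773694493)*(-1/177680) + 161370*(1/161068)))/(-140326) = (-12605 + (-868688693/68735018758120 + 80685/80534))*(-1/140326) = (-12605 + 41386679324803807/41309746273630120)*(-1/140326) = -520667965099782858793/41309746273630120*(-1/140326) = 520667965099782858793/5796831455593420219120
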